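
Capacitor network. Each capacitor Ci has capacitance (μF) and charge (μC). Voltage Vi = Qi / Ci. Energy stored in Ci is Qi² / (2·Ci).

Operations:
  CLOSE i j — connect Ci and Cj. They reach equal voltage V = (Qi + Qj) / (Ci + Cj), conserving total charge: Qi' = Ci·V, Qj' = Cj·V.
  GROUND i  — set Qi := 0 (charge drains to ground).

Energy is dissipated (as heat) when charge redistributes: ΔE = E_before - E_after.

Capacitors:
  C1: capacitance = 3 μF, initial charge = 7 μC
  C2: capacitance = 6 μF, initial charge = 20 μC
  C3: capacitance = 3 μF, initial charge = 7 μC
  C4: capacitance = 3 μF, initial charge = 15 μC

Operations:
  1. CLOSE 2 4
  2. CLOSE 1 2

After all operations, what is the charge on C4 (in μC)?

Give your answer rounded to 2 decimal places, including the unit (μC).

Initial: C1(3μF, Q=7μC, V=2.33V), C2(6μF, Q=20μC, V=3.33V), C3(3μF, Q=7μC, V=2.33V), C4(3μF, Q=15μC, V=5.00V)
Op 1: CLOSE 2-4: Q_total=35.00, C_total=9.00, V=3.89; Q2=23.33, Q4=11.67; dissipated=2.778
Op 2: CLOSE 1-2: Q_total=30.33, C_total=9.00, V=3.37; Q1=10.11, Q2=20.22; dissipated=2.420
Final charges: Q1=10.11, Q2=20.22, Q3=7.00, Q4=11.67

Answer: 11.67 μC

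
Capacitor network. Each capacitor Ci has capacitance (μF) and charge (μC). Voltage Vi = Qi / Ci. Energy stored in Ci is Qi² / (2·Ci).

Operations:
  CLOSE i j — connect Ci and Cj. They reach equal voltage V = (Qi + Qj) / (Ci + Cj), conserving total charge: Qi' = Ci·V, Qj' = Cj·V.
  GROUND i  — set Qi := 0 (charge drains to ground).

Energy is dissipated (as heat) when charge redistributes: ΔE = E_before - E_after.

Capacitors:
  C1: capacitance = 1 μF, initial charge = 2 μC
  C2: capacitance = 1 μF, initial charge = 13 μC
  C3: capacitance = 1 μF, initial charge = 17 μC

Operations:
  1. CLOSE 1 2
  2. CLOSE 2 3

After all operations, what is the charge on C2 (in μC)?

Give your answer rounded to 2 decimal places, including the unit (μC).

Initial: C1(1μF, Q=2μC, V=2.00V), C2(1μF, Q=13μC, V=13.00V), C3(1μF, Q=17μC, V=17.00V)
Op 1: CLOSE 1-2: Q_total=15.00, C_total=2.00, V=7.50; Q1=7.50, Q2=7.50; dissipated=30.250
Op 2: CLOSE 2-3: Q_total=24.50, C_total=2.00, V=12.25; Q2=12.25, Q3=12.25; dissipated=22.562
Final charges: Q1=7.50, Q2=12.25, Q3=12.25

Answer: 12.25 μC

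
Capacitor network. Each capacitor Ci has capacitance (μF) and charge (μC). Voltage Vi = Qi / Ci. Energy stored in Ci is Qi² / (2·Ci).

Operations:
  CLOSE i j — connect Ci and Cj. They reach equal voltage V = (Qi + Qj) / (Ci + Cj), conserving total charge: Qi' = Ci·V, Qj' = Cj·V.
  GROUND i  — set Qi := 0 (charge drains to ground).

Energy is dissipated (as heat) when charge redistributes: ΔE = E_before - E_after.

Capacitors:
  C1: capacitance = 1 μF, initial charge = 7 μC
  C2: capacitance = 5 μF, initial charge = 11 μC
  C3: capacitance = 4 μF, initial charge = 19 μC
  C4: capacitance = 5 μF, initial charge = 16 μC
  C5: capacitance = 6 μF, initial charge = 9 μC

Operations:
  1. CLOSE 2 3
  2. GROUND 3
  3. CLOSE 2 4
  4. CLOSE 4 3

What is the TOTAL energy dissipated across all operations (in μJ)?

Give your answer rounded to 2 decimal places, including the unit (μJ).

Answer: 41.33 μJ

Derivation:
Initial: C1(1μF, Q=7μC, V=7.00V), C2(5μF, Q=11μC, V=2.20V), C3(4μF, Q=19μC, V=4.75V), C4(5μF, Q=16μC, V=3.20V), C5(6μF, Q=9μC, V=1.50V)
Op 1: CLOSE 2-3: Q_total=30.00, C_total=9.00, V=3.33; Q2=16.67, Q3=13.33; dissipated=7.225
Op 2: GROUND 3: Q3=0; energy lost=22.222
Op 3: CLOSE 2-4: Q_total=32.67, C_total=10.00, V=3.27; Q2=16.33, Q4=16.33; dissipated=0.022
Op 4: CLOSE 4-3: Q_total=16.33, C_total=9.00, V=1.81; Q4=9.07, Q3=7.26; dissipated=11.857
Total dissipated: 41.326 μJ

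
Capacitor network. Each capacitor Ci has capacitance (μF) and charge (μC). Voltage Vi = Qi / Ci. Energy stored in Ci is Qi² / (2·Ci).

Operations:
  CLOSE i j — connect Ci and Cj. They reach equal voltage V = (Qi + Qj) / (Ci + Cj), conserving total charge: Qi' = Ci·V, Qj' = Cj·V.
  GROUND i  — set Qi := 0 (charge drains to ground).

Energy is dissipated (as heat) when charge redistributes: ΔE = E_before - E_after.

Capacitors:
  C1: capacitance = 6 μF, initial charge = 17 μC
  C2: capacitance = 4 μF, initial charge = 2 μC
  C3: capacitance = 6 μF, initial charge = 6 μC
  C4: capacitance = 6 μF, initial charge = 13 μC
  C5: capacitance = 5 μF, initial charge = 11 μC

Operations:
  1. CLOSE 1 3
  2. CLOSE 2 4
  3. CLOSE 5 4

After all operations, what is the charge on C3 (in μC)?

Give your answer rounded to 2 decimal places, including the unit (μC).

Initial: C1(6μF, Q=17μC, V=2.83V), C2(4μF, Q=2μC, V=0.50V), C3(6μF, Q=6μC, V=1.00V), C4(6μF, Q=13μC, V=2.17V), C5(5μF, Q=11μC, V=2.20V)
Op 1: CLOSE 1-3: Q_total=23.00, C_total=12.00, V=1.92; Q1=11.50, Q3=11.50; dissipated=5.042
Op 2: CLOSE 2-4: Q_total=15.00, C_total=10.00, V=1.50; Q2=6.00, Q4=9.00; dissipated=3.333
Op 3: CLOSE 5-4: Q_total=20.00, C_total=11.00, V=1.82; Q5=9.09, Q4=10.91; dissipated=0.668
Final charges: Q1=11.50, Q2=6.00, Q3=11.50, Q4=10.91, Q5=9.09

Answer: 11.50 μC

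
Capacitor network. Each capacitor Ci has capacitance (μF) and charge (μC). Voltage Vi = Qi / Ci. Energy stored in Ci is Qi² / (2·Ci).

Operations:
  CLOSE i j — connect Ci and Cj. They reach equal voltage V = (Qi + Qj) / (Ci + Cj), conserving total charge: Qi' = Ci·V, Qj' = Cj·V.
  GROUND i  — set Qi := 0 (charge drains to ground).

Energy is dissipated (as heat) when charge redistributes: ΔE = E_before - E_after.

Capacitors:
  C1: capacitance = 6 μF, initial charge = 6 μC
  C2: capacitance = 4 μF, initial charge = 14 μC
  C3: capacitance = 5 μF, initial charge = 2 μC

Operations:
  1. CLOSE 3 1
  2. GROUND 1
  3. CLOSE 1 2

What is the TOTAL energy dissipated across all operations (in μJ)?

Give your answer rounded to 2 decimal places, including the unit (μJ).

Initial: C1(6μF, Q=6μC, V=1.00V), C2(4μF, Q=14μC, V=3.50V), C3(5μF, Q=2μC, V=0.40V)
Op 1: CLOSE 3-1: Q_total=8.00, C_total=11.00, V=0.73; Q3=3.64, Q1=4.36; dissipated=0.491
Op 2: GROUND 1: Q1=0; energy lost=1.587
Op 3: CLOSE 1-2: Q_total=14.00, C_total=10.00, V=1.40; Q1=8.40, Q2=5.60; dissipated=14.700
Total dissipated: 16.778 μJ

Answer: 16.78 μJ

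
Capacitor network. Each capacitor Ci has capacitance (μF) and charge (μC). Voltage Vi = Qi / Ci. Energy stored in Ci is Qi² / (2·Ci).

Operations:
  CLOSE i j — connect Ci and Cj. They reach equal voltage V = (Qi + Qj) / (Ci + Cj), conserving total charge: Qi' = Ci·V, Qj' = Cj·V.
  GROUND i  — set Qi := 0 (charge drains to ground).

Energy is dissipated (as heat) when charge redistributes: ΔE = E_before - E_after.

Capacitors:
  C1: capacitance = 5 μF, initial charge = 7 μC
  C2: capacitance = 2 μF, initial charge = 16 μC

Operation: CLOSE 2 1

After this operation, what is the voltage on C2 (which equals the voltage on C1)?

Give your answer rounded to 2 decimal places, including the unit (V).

Answer: 3.29 V

Derivation:
Initial: C1(5μF, Q=7μC, V=1.40V), C2(2μF, Q=16μC, V=8.00V)
Op 1: CLOSE 2-1: Q_total=23.00, C_total=7.00, V=3.29; Q2=6.57, Q1=16.43; dissipated=31.114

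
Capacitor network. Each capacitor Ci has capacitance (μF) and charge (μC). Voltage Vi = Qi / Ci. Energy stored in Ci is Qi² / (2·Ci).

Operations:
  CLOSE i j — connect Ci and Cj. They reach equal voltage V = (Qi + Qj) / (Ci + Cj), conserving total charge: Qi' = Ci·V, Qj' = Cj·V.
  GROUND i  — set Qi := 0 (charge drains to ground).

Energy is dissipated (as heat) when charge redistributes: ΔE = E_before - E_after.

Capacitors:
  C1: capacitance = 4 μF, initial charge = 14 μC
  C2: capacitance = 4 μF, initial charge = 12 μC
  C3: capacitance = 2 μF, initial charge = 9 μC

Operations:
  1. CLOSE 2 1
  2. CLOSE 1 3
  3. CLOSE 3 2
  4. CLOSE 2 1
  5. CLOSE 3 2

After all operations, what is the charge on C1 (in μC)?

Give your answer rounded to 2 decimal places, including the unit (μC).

Answer: 14.11 μC

Derivation:
Initial: C1(4μF, Q=14μC, V=3.50V), C2(4μF, Q=12μC, V=3.00V), C3(2μF, Q=9μC, V=4.50V)
Op 1: CLOSE 2-1: Q_total=26.00, C_total=8.00, V=3.25; Q2=13.00, Q1=13.00; dissipated=0.250
Op 2: CLOSE 1-3: Q_total=22.00, C_total=6.00, V=3.67; Q1=14.67, Q3=7.33; dissipated=1.042
Op 3: CLOSE 3-2: Q_total=20.33, C_total=6.00, V=3.39; Q3=6.78, Q2=13.56; dissipated=0.116
Op 4: CLOSE 2-1: Q_total=28.22, C_total=8.00, V=3.53; Q2=14.11, Q1=14.11; dissipated=0.077
Op 5: CLOSE 3-2: Q_total=20.89, C_total=6.00, V=3.48; Q3=6.96, Q2=13.93; dissipated=0.013
Final charges: Q1=14.11, Q2=13.93, Q3=6.96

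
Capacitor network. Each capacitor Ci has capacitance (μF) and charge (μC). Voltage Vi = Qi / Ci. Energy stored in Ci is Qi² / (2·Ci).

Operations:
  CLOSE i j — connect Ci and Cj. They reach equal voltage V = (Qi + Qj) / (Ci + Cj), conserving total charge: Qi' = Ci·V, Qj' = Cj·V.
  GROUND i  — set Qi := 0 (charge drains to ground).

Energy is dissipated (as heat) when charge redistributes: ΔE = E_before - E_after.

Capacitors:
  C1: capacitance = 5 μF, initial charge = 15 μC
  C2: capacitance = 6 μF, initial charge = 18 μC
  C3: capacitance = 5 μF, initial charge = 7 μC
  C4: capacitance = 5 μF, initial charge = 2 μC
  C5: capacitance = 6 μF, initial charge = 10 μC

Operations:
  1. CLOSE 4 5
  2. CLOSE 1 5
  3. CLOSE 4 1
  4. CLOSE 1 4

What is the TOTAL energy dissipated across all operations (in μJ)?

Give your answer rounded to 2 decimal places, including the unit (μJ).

Initial: C1(5μF, Q=15μC, V=3.00V), C2(6μF, Q=18μC, V=3.00V), C3(5μF, Q=7μC, V=1.40V), C4(5μF, Q=2μC, V=0.40V), C5(6μF, Q=10μC, V=1.67V)
Op 1: CLOSE 4-5: Q_total=12.00, C_total=11.00, V=1.09; Q4=5.45, Q5=6.55; dissipated=2.188
Op 2: CLOSE 1-5: Q_total=21.55, C_total=11.00, V=1.96; Q1=9.79, Q5=11.75; dissipated=4.970
Op 3: CLOSE 4-1: Q_total=15.25, C_total=10.00, V=1.52; Q4=7.62, Q1=7.62; dissipated=0.941
Op 4: CLOSE 1-4: Q_total=15.25, C_total=10.00, V=1.52; Q1=7.62, Q4=7.62; dissipated=0.000
Total dissipated: 8.099 μJ

Answer: 8.10 μJ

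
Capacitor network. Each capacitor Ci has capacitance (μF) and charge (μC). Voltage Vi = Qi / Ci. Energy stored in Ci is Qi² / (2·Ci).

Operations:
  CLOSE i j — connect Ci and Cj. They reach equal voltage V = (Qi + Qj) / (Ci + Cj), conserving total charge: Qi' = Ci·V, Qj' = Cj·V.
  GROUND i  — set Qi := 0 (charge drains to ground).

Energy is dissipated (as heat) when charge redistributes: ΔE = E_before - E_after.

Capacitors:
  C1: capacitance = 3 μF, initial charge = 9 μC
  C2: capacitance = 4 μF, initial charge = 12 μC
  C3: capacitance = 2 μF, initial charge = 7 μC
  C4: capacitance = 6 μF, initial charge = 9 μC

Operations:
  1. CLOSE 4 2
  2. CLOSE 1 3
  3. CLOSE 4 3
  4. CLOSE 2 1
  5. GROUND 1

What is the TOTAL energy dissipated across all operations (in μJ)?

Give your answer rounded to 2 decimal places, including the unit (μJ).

Initial: C1(3μF, Q=9μC, V=3.00V), C2(4μF, Q=12μC, V=3.00V), C3(2μF, Q=7μC, V=3.50V), C4(6μF, Q=9μC, V=1.50V)
Op 1: CLOSE 4-2: Q_total=21.00, C_total=10.00, V=2.10; Q4=12.60, Q2=8.40; dissipated=2.700
Op 2: CLOSE 1-3: Q_total=16.00, C_total=5.00, V=3.20; Q1=9.60, Q3=6.40; dissipated=0.150
Op 3: CLOSE 4-3: Q_total=19.00, C_total=8.00, V=2.38; Q4=14.25, Q3=4.75; dissipated=0.907
Op 4: CLOSE 2-1: Q_total=18.00, C_total=7.00, V=2.57; Q2=10.29, Q1=7.71; dissipated=1.037
Op 5: GROUND 1: Q1=0; energy lost=9.918
Total dissipated: 14.713 μJ

Answer: 14.71 μJ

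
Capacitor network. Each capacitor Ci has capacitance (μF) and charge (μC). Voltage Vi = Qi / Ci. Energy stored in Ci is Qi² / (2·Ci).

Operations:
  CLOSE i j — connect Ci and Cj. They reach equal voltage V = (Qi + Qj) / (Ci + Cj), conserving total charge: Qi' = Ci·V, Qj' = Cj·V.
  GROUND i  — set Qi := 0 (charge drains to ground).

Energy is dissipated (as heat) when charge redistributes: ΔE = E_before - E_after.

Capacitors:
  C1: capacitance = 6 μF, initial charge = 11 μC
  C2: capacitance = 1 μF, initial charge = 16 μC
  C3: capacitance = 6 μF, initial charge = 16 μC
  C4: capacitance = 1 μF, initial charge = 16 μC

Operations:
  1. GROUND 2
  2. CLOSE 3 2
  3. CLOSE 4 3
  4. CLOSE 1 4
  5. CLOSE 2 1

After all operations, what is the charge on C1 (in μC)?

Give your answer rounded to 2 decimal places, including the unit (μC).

Answer: 13.16 μC

Derivation:
Initial: C1(6μF, Q=11μC, V=1.83V), C2(1μF, Q=16μC, V=16.00V), C3(6μF, Q=16μC, V=2.67V), C4(1μF, Q=16μC, V=16.00V)
Op 1: GROUND 2: Q2=0; energy lost=128.000
Op 2: CLOSE 3-2: Q_total=16.00, C_total=7.00, V=2.29; Q3=13.71, Q2=2.29; dissipated=3.048
Op 3: CLOSE 4-3: Q_total=29.71, C_total=7.00, V=4.24; Q4=4.24, Q3=25.47; dissipated=80.606
Op 4: CLOSE 1-4: Q_total=15.24, C_total=7.00, V=2.18; Q1=13.07, Q4=2.18; dissipated=2.492
Op 5: CLOSE 2-1: Q_total=15.35, C_total=7.00, V=2.19; Q2=2.19, Q1=13.16; dissipated=0.005
Final charges: Q1=13.16, Q2=2.19, Q3=25.47, Q4=2.18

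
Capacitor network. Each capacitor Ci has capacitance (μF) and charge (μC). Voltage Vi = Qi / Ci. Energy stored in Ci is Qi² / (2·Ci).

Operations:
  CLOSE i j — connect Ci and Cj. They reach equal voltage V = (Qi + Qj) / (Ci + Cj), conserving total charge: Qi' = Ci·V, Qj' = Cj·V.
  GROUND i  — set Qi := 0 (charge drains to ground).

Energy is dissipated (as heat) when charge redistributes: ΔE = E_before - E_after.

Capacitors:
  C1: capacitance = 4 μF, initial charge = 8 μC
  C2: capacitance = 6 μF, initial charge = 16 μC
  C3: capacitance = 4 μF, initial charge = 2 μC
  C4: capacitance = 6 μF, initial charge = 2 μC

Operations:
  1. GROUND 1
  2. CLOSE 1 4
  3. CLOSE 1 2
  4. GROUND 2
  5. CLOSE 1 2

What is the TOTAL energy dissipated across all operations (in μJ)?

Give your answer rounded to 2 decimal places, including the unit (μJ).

Initial: C1(4μF, Q=8μC, V=2.00V), C2(6μF, Q=16μC, V=2.67V), C3(4μF, Q=2μC, V=0.50V), C4(6μF, Q=2μC, V=0.33V)
Op 1: GROUND 1: Q1=0; energy lost=8.000
Op 2: CLOSE 1-4: Q_total=2.00, C_total=10.00, V=0.20; Q1=0.80, Q4=1.20; dissipated=0.133
Op 3: CLOSE 1-2: Q_total=16.80, C_total=10.00, V=1.68; Q1=6.72, Q2=10.08; dissipated=7.301
Op 4: GROUND 2: Q2=0; energy lost=8.467
Op 5: CLOSE 1-2: Q_total=6.72, C_total=10.00, V=0.67; Q1=2.69, Q2=4.03; dissipated=3.387
Total dissipated: 27.289 μJ

Answer: 27.29 μJ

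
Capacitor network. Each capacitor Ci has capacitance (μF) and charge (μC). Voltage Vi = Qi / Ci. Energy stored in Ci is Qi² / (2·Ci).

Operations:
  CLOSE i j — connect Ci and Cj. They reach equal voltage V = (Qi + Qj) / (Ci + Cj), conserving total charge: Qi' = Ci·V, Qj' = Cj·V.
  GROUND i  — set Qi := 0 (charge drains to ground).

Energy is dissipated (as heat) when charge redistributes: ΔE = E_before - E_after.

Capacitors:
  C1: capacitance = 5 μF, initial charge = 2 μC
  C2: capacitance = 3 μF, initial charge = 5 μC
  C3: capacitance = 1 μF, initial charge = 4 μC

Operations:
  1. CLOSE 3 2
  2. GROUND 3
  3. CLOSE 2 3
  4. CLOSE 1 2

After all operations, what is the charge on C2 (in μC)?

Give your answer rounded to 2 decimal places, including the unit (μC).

Initial: C1(5μF, Q=2μC, V=0.40V), C2(3μF, Q=5μC, V=1.67V), C3(1μF, Q=4μC, V=4.00V)
Op 1: CLOSE 3-2: Q_total=9.00, C_total=4.00, V=2.25; Q3=2.25, Q2=6.75; dissipated=2.042
Op 2: GROUND 3: Q3=0; energy lost=2.531
Op 3: CLOSE 2-3: Q_total=6.75, C_total=4.00, V=1.69; Q2=5.06, Q3=1.69; dissipated=1.898
Op 4: CLOSE 1-2: Q_total=7.06, C_total=8.00, V=0.88; Q1=4.41, Q2=2.65; dissipated=1.554
Final charges: Q1=4.41, Q2=2.65, Q3=1.69

Answer: 2.65 μC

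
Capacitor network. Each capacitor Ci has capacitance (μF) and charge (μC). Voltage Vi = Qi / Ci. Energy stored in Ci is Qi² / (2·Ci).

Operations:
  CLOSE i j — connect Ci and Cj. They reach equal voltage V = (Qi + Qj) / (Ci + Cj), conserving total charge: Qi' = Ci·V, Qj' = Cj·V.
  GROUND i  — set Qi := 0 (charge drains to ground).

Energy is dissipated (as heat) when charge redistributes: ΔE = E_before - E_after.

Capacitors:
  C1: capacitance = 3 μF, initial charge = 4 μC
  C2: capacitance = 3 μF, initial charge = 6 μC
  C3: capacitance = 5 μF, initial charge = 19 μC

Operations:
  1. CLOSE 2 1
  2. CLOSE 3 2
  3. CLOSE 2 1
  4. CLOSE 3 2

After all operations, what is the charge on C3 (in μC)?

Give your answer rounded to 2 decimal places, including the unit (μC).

Answer: 13.75 μC

Derivation:
Initial: C1(3μF, Q=4μC, V=1.33V), C2(3μF, Q=6μC, V=2.00V), C3(5μF, Q=19μC, V=3.80V)
Op 1: CLOSE 2-1: Q_total=10.00, C_total=6.00, V=1.67; Q2=5.00, Q1=5.00; dissipated=0.333
Op 2: CLOSE 3-2: Q_total=24.00, C_total=8.00, V=3.00; Q3=15.00, Q2=9.00; dissipated=4.267
Op 3: CLOSE 2-1: Q_total=14.00, C_total=6.00, V=2.33; Q2=7.00, Q1=7.00; dissipated=1.333
Op 4: CLOSE 3-2: Q_total=22.00, C_total=8.00, V=2.75; Q3=13.75, Q2=8.25; dissipated=0.417
Final charges: Q1=7.00, Q2=8.25, Q3=13.75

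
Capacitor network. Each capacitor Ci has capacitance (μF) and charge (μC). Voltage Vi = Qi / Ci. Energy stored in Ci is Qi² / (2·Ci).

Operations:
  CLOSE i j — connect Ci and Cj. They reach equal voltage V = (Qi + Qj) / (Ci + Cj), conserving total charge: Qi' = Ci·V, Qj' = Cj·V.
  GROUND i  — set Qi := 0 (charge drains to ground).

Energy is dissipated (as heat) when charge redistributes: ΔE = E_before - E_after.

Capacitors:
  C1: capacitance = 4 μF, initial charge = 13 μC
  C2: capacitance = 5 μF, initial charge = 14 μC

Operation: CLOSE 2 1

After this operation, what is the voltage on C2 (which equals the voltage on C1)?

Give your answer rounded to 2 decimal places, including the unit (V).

Answer: 3.00 V

Derivation:
Initial: C1(4μF, Q=13μC, V=3.25V), C2(5μF, Q=14μC, V=2.80V)
Op 1: CLOSE 2-1: Q_total=27.00, C_total=9.00, V=3.00; Q2=15.00, Q1=12.00; dissipated=0.225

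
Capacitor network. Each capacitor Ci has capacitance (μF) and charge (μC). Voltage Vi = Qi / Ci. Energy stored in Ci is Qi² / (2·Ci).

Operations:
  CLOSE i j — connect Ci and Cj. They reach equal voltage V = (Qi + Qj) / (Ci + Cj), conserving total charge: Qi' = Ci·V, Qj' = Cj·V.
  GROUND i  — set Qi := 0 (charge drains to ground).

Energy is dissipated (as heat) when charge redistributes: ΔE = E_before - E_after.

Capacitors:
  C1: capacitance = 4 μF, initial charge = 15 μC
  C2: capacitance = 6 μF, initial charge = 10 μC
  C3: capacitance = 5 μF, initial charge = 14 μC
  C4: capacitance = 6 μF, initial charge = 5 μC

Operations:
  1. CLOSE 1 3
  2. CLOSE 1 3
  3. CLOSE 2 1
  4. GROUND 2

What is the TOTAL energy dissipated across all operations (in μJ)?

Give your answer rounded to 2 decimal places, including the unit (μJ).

Answer: 19.62 μJ

Derivation:
Initial: C1(4μF, Q=15μC, V=3.75V), C2(6μF, Q=10μC, V=1.67V), C3(5μF, Q=14μC, V=2.80V), C4(6μF, Q=5μC, V=0.83V)
Op 1: CLOSE 1-3: Q_total=29.00, C_total=9.00, V=3.22; Q1=12.89, Q3=16.11; dissipated=1.003
Op 2: CLOSE 1-3: Q_total=29.00, C_total=9.00, V=3.22; Q1=12.89, Q3=16.11; dissipated=0.000
Op 3: CLOSE 2-1: Q_total=22.89, C_total=10.00, V=2.29; Q2=13.73, Q1=9.16; dissipated=2.904
Op 4: GROUND 2: Q2=0; energy lost=15.717
Total dissipated: 19.624 μJ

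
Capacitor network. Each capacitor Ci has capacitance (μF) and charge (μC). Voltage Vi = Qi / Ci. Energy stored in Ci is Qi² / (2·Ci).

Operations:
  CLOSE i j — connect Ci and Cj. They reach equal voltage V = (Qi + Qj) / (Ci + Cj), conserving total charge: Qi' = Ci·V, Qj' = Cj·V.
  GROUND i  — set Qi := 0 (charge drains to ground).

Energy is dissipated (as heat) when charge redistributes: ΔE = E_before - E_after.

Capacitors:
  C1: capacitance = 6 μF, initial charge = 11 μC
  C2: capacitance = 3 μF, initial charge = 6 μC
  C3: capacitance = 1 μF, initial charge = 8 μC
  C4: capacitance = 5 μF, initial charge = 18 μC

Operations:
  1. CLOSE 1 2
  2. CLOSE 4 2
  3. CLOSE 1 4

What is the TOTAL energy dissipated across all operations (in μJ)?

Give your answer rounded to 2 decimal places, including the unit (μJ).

Initial: C1(6μF, Q=11μC, V=1.83V), C2(3μF, Q=6μC, V=2.00V), C3(1μF, Q=8μC, V=8.00V), C4(5μF, Q=18μC, V=3.60V)
Op 1: CLOSE 1-2: Q_total=17.00, C_total=9.00, V=1.89; Q1=11.33, Q2=5.67; dissipated=0.028
Op 2: CLOSE 4-2: Q_total=23.67, C_total=8.00, V=2.96; Q4=14.79, Q2=8.88; dissipated=2.745
Op 3: CLOSE 1-4: Q_total=26.12, C_total=11.00, V=2.38; Q1=14.25, Q4=11.88; dissipated=1.560
Total dissipated: 4.332 μJ

Answer: 4.33 μJ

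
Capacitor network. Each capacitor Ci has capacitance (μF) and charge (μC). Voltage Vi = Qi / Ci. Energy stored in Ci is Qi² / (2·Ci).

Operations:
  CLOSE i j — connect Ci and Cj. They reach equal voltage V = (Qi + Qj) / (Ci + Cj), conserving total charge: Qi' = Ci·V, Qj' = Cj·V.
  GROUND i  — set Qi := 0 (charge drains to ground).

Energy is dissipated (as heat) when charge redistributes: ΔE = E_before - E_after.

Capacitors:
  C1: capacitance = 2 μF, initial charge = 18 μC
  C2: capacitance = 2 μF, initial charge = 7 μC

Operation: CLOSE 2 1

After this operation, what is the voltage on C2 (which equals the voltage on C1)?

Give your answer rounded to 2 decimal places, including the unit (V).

Initial: C1(2μF, Q=18μC, V=9.00V), C2(2μF, Q=7μC, V=3.50V)
Op 1: CLOSE 2-1: Q_total=25.00, C_total=4.00, V=6.25; Q2=12.50, Q1=12.50; dissipated=15.125

Answer: 6.25 V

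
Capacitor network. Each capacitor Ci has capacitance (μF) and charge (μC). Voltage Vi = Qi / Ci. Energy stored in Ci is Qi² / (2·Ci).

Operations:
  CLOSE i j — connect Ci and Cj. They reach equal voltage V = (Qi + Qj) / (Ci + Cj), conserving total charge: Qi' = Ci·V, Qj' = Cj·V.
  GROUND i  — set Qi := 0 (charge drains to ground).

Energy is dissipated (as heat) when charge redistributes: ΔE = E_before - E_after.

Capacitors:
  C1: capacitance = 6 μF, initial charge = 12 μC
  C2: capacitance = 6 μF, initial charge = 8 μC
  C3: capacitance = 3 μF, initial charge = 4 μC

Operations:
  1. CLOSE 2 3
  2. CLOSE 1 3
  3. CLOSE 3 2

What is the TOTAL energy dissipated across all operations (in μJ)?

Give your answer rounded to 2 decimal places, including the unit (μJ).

Answer: 0.64 μJ

Derivation:
Initial: C1(6μF, Q=12μC, V=2.00V), C2(6μF, Q=8μC, V=1.33V), C3(3μF, Q=4μC, V=1.33V)
Op 1: CLOSE 2-3: Q_total=12.00, C_total=9.00, V=1.33; Q2=8.00, Q3=4.00; dissipated=0.000
Op 2: CLOSE 1-3: Q_total=16.00, C_total=9.00, V=1.78; Q1=10.67, Q3=5.33; dissipated=0.444
Op 3: CLOSE 3-2: Q_total=13.33, C_total=9.00, V=1.48; Q3=4.44, Q2=8.89; dissipated=0.198
Total dissipated: 0.642 μJ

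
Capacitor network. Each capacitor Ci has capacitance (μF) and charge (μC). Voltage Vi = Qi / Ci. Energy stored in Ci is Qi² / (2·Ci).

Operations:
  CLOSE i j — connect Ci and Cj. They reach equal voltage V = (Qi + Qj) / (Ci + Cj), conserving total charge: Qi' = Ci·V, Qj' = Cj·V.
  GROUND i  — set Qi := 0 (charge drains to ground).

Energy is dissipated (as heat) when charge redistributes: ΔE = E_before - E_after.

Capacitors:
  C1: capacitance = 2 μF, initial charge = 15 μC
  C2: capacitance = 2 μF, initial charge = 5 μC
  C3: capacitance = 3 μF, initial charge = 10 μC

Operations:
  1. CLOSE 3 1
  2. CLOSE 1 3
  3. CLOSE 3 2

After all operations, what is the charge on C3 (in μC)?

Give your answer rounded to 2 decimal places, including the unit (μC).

Initial: C1(2μF, Q=15μC, V=7.50V), C2(2μF, Q=5μC, V=2.50V), C3(3μF, Q=10μC, V=3.33V)
Op 1: CLOSE 3-1: Q_total=25.00, C_total=5.00, V=5.00; Q3=15.00, Q1=10.00; dissipated=10.417
Op 2: CLOSE 1-3: Q_total=25.00, C_total=5.00, V=5.00; Q1=10.00, Q3=15.00; dissipated=0.000
Op 3: CLOSE 3-2: Q_total=20.00, C_total=5.00, V=4.00; Q3=12.00, Q2=8.00; dissipated=3.750
Final charges: Q1=10.00, Q2=8.00, Q3=12.00

Answer: 12.00 μC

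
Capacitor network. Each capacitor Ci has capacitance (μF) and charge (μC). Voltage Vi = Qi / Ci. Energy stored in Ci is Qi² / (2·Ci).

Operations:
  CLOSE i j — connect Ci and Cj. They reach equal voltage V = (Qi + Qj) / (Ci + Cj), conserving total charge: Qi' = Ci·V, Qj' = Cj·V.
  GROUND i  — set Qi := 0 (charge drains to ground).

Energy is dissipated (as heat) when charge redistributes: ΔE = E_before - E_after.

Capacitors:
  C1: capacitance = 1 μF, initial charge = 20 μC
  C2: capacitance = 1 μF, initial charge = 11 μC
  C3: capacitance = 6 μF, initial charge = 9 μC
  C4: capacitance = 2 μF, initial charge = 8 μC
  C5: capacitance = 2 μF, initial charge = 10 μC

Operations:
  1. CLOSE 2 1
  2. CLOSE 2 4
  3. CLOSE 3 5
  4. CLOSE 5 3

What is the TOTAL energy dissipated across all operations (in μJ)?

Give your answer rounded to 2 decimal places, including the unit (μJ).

Initial: C1(1μF, Q=20μC, V=20.00V), C2(1μF, Q=11μC, V=11.00V), C3(6μF, Q=9μC, V=1.50V), C4(2μF, Q=8μC, V=4.00V), C5(2μF, Q=10μC, V=5.00V)
Op 1: CLOSE 2-1: Q_total=31.00, C_total=2.00, V=15.50; Q2=15.50, Q1=15.50; dissipated=20.250
Op 2: CLOSE 2-4: Q_total=23.50, C_total=3.00, V=7.83; Q2=7.83, Q4=15.67; dissipated=44.083
Op 3: CLOSE 3-5: Q_total=19.00, C_total=8.00, V=2.38; Q3=14.25, Q5=4.75; dissipated=9.188
Op 4: CLOSE 5-3: Q_total=19.00, C_total=8.00, V=2.38; Q5=4.75, Q3=14.25; dissipated=0.000
Total dissipated: 73.521 μJ

Answer: 73.52 μJ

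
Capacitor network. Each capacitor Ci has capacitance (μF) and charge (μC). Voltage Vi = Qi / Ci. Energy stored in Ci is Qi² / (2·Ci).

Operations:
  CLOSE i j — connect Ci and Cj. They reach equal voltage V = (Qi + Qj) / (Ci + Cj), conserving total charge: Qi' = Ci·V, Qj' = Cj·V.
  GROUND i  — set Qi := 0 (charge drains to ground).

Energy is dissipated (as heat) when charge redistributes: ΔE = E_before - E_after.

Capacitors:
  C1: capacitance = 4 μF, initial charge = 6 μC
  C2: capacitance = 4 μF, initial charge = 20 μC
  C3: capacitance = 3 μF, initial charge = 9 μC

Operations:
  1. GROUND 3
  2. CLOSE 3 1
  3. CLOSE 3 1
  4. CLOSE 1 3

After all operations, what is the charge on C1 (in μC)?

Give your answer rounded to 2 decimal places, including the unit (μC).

Initial: C1(4μF, Q=6μC, V=1.50V), C2(4μF, Q=20μC, V=5.00V), C3(3μF, Q=9μC, V=3.00V)
Op 1: GROUND 3: Q3=0; energy lost=13.500
Op 2: CLOSE 3-1: Q_total=6.00, C_total=7.00, V=0.86; Q3=2.57, Q1=3.43; dissipated=1.929
Op 3: CLOSE 3-1: Q_total=6.00, C_total=7.00, V=0.86; Q3=2.57, Q1=3.43; dissipated=0.000
Op 4: CLOSE 1-3: Q_total=6.00, C_total=7.00, V=0.86; Q1=3.43, Q3=2.57; dissipated=0.000
Final charges: Q1=3.43, Q2=20.00, Q3=2.57

Answer: 3.43 μC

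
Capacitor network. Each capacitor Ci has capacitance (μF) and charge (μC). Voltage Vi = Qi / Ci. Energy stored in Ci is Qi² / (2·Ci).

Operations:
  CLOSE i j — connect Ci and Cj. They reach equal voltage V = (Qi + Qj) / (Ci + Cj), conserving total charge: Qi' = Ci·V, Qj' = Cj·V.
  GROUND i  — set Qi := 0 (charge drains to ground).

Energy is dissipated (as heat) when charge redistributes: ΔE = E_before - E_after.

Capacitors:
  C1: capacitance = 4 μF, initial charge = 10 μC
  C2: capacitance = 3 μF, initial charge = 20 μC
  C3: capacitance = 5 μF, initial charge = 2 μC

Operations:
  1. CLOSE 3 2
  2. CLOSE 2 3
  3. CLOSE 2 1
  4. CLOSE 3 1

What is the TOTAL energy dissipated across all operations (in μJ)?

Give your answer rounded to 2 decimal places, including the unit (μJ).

Answer: 36.89 μJ

Derivation:
Initial: C1(4μF, Q=10μC, V=2.50V), C2(3μF, Q=20μC, V=6.67V), C3(5μF, Q=2μC, V=0.40V)
Op 1: CLOSE 3-2: Q_total=22.00, C_total=8.00, V=2.75; Q3=13.75, Q2=8.25; dissipated=36.817
Op 2: CLOSE 2-3: Q_total=22.00, C_total=8.00, V=2.75; Q2=8.25, Q3=13.75; dissipated=0.000
Op 3: CLOSE 2-1: Q_total=18.25, C_total=7.00, V=2.61; Q2=7.82, Q1=10.43; dissipated=0.054
Op 4: CLOSE 3-1: Q_total=24.18, C_total=9.00, V=2.69; Q3=13.43, Q1=10.75; dissipated=0.023
Total dissipated: 36.893 μJ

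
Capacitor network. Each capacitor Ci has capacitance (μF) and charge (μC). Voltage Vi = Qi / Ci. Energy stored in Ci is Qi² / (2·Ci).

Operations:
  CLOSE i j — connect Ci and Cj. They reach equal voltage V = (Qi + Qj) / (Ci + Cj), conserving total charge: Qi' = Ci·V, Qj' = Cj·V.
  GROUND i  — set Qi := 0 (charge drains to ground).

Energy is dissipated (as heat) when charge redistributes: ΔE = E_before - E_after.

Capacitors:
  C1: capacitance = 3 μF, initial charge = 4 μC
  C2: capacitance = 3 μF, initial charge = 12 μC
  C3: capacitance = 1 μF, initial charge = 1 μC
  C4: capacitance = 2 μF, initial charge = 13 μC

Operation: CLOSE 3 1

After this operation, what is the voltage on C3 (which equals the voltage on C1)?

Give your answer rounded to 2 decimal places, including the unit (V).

Initial: C1(3μF, Q=4μC, V=1.33V), C2(3μF, Q=12μC, V=4.00V), C3(1μF, Q=1μC, V=1.00V), C4(2μF, Q=13μC, V=6.50V)
Op 1: CLOSE 3-1: Q_total=5.00, C_total=4.00, V=1.25; Q3=1.25, Q1=3.75; dissipated=0.042

Answer: 1.25 V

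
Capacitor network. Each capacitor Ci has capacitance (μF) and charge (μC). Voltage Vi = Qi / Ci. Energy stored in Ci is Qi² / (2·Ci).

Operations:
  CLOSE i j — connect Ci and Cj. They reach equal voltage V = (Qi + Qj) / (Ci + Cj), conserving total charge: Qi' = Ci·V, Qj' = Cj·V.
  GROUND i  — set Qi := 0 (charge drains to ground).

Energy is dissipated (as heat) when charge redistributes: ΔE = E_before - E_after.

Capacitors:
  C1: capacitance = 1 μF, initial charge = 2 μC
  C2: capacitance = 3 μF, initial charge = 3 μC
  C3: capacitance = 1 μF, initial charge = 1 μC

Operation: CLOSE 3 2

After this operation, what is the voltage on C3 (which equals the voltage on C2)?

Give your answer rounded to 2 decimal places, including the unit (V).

Answer: 1.00 V

Derivation:
Initial: C1(1μF, Q=2μC, V=2.00V), C2(3μF, Q=3μC, V=1.00V), C3(1μF, Q=1μC, V=1.00V)
Op 1: CLOSE 3-2: Q_total=4.00, C_total=4.00, V=1.00; Q3=1.00, Q2=3.00; dissipated=0.000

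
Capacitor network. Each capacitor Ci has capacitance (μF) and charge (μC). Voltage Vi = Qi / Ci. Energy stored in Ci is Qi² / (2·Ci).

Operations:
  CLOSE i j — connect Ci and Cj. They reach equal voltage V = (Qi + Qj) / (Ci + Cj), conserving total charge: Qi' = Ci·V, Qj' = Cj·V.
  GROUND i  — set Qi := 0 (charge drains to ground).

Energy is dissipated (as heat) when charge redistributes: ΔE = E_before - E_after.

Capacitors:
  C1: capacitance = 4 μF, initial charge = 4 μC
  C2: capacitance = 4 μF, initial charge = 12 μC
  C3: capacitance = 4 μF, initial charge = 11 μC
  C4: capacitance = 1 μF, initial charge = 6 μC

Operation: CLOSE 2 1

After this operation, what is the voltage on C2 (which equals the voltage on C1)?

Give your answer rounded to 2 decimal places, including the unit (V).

Initial: C1(4μF, Q=4μC, V=1.00V), C2(4μF, Q=12μC, V=3.00V), C3(4μF, Q=11μC, V=2.75V), C4(1μF, Q=6μC, V=6.00V)
Op 1: CLOSE 2-1: Q_total=16.00, C_total=8.00, V=2.00; Q2=8.00, Q1=8.00; dissipated=4.000

Answer: 2.00 V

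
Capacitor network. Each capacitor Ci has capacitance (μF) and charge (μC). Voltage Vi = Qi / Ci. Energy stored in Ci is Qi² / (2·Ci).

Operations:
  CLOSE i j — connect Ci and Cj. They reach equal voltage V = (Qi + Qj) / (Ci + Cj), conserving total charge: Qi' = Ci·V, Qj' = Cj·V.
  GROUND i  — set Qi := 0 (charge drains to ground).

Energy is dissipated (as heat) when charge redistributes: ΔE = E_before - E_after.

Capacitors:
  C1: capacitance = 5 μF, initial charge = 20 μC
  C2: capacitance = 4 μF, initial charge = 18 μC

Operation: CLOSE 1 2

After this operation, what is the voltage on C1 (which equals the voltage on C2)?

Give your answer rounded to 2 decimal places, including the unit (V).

Answer: 4.22 V

Derivation:
Initial: C1(5μF, Q=20μC, V=4.00V), C2(4μF, Q=18μC, V=4.50V)
Op 1: CLOSE 1-2: Q_total=38.00, C_total=9.00, V=4.22; Q1=21.11, Q2=16.89; dissipated=0.278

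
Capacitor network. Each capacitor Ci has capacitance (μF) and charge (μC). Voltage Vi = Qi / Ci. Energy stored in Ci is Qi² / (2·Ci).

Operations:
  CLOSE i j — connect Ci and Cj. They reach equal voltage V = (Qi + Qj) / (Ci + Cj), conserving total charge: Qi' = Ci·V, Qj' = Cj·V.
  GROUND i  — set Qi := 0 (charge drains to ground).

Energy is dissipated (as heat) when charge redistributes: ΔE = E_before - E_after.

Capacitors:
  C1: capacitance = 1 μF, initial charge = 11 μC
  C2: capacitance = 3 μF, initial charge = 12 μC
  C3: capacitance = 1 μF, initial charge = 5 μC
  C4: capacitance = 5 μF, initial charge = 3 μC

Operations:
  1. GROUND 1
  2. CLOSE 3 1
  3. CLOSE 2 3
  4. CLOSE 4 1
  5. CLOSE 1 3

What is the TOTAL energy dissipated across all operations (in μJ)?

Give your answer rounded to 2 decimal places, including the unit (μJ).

Initial: C1(1μF, Q=11μC, V=11.00V), C2(3μF, Q=12μC, V=4.00V), C3(1μF, Q=5μC, V=5.00V), C4(5μF, Q=3μC, V=0.60V)
Op 1: GROUND 1: Q1=0; energy lost=60.500
Op 2: CLOSE 3-1: Q_total=5.00, C_total=2.00, V=2.50; Q3=2.50, Q1=2.50; dissipated=6.250
Op 3: CLOSE 2-3: Q_total=14.50, C_total=4.00, V=3.62; Q2=10.88, Q3=3.62; dissipated=0.844
Op 4: CLOSE 4-1: Q_total=5.50, C_total=6.00, V=0.92; Q4=4.58, Q1=0.92; dissipated=1.504
Op 5: CLOSE 1-3: Q_total=4.54, C_total=2.00, V=2.27; Q1=2.27, Q3=2.27; dissipated=1.834
Total dissipated: 70.932 μJ

Answer: 70.93 μJ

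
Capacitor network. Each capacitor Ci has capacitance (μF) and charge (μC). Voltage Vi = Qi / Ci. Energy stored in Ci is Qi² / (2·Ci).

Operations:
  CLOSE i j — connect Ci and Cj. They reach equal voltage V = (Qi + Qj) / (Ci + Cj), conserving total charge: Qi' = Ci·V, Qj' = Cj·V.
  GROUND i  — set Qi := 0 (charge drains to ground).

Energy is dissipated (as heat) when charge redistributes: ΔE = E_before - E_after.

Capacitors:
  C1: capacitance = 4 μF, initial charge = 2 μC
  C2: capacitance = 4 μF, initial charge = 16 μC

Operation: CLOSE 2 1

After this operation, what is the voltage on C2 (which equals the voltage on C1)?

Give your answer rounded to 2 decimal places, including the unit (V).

Answer: 2.25 V

Derivation:
Initial: C1(4μF, Q=2μC, V=0.50V), C2(4μF, Q=16μC, V=4.00V)
Op 1: CLOSE 2-1: Q_total=18.00, C_total=8.00, V=2.25; Q2=9.00, Q1=9.00; dissipated=12.250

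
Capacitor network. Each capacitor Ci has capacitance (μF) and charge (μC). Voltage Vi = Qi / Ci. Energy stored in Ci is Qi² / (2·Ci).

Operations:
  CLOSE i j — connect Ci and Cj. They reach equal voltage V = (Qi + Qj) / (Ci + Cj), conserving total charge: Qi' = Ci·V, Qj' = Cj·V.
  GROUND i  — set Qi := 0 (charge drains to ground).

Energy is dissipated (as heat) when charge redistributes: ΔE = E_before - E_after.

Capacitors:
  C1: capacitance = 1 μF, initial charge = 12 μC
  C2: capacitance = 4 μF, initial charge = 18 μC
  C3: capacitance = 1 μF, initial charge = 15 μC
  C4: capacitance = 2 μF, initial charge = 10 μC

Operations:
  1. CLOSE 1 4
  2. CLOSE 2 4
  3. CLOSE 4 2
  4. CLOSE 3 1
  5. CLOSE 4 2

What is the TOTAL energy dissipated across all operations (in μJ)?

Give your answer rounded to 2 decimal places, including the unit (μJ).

Initial: C1(1μF, Q=12μC, V=12.00V), C2(4μF, Q=18μC, V=4.50V), C3(1μF, Q=15μC, V=15.00V), C4(2μF, Q=10μC, V=5.00V)
Op 1: CLOSE 1-4: Q_total=22.00, C_total=3.00, V=7.33; Q1=7.33, Q4=14.67; dissipated=16.333
Op 2: CLOSE 2-4: Q_total=32.67, C_total=6.00, V=5.44; Q2=21.78, Q4=10.89; dissipated=5.352
Op 3: CLOSE 4-2: Q_total=32.67, C_total=6.00, V=5.44; Q4=10.89, Q2=21.78; dissipated=0.000
Op 4: CLOSE 3-1: Q_total=22.33, C_total=2.00, V=11.17; Q3=11.17, Q1=11.17; dissipated=14.694
Op 5: CLOSE 4-2: Q_total=32.67, C_total=6.00, V=5.44; Q4=10.89, Q2=21.78; dissipated=0.000
Total dissipated: 36.380 μJ

Answer: 36.38 μJ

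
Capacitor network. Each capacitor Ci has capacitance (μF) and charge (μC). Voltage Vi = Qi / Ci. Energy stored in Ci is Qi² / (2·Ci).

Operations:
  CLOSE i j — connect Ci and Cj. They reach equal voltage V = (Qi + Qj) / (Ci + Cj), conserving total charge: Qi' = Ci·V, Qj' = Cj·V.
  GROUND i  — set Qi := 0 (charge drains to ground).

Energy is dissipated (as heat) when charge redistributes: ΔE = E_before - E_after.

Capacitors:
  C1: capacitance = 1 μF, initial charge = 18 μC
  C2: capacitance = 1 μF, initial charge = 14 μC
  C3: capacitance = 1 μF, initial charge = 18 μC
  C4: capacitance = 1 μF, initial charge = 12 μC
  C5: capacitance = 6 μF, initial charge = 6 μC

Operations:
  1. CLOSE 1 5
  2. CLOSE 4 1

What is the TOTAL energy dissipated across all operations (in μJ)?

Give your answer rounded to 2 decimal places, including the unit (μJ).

Answer: 142.22 μJ

Derivation:
Initial: C1(1μF, Q=18μC, V=18.00V), C2(1μF, Q=14μC, V=14.00V), C3(1μF, Q=18μC, V=18.00V), C4(1μF, Q=12μC, V=12.00V), C5(6μF, Q=6μC, V=1.00V)
Op 1: CLOSE 1-5: Q_total=24.00, C_total=7.00, V=3.43; Q1=3.43, Q5=20.57; dissipated=123.857
Op 2: CLOSE 4-1: Q_total=15.43, C_total=2.00, V=7.71; Q4=7.71, Q1=7.71; dissipated=18.367
Total dissipated: 142.224 μJ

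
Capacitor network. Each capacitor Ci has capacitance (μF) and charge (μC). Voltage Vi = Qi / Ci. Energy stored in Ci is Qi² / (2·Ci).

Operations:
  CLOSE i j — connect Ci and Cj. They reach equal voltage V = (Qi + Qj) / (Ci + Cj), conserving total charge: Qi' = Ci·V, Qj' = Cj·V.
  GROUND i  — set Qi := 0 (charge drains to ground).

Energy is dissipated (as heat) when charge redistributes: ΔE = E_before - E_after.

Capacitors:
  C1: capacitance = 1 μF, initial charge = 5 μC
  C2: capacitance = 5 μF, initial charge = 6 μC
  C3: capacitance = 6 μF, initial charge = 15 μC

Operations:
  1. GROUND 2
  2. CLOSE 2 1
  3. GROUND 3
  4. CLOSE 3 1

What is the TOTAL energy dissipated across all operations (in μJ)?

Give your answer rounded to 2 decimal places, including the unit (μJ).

Answer: 33.06 μJ

Derivation:
Initial: C1(1μF, Q=5μC, V=5.00V), C2(5μF, Q=6μC, V=1.20V), C3(6μF, Q=15μC, V=2.50V)
Op 1: GROUND 2: Q2=0; energy lost=3.600
Op 2: CLOSE 2-1: Q_total=5.00, C_total=6.00, V=0.83; Q2=4.17, Q1=0.83; dissipated=10.417
Op 3: GROUND 3: Q3=0; energy lost=18.750
Op 4: CLOSE 3-1: Q_total=0.83, C_total=7.00, V=0.12; Q3=0.71, Q1=0.12; dissipated=0.298
Total dissipated: 33.064 μJ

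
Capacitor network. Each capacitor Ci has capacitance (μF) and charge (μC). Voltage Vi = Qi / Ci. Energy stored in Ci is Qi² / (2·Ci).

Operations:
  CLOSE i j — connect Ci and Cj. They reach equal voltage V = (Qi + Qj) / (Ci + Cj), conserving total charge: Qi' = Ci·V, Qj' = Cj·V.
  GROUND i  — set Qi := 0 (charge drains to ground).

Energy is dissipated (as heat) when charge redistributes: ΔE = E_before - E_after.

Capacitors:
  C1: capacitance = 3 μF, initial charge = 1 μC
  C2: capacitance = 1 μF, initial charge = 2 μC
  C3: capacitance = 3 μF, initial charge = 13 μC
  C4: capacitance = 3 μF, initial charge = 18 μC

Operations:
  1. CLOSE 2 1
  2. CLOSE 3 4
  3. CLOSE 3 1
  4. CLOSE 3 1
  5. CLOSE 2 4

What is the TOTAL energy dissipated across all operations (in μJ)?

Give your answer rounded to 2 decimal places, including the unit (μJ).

Answer: 25.07 μJ

Derivation:
Initial: C1(3μF, Q=1μC, V=0.33V), C2(1μF, Q=2μC, V=2.00V), C3(3μF, Q=13μC, V=4.33V), C4(3μF, Q=18μC, V=6.00V)
Op 1: CLOSE 2-1: Q_total=3.00, C_total=4.00, V=0.75; Q2=0.75, Q1=2.25; dissipated=1.042
Op 2: CLOSE 3-4: Q_total=31.00, C_total=6.00, V=5.17; Q3=15.50, Q4=15.50; dissipated=2.083
Op 3: CLOSE 3-1: Q_total=17.75, C_total=6.00, V=2.96; Q3=8.88, Q1=8.88; dissipated=14.630
Op 4: CLOSE 3-1: Q_total=17.75, C_total=6.00, V=2.96; Q3=8.88, Q1=8.88; dissipated=0.000
Op 5: CLOSE 2-4: Q_total=16.25, C_total=4.00, V=4.06; Q2=4.06, Q4=12.19; dissipated=7.315
Total dissipated: 25.070 μJ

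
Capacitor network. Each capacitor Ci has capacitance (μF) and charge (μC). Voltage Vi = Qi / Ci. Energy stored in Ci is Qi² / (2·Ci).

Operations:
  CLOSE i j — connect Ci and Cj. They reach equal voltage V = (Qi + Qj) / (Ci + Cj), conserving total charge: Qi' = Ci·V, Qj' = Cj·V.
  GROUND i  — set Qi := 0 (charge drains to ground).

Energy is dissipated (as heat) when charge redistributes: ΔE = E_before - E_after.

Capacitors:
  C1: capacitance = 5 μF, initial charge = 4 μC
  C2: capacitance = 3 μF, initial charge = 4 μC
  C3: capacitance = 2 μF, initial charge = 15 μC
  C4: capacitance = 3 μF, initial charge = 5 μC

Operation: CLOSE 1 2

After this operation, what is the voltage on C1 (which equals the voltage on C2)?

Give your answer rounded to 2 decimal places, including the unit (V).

Answer: 1.00 V

Derivation:
Initial: C1(5μF, Q=4μC, V=0.80V), C2(3μF, Q=4μC, V=1.33V), C3(2μF, Q=15μC, V=7.50V), C4(3μF, Q=5μC, V=1.67V)
Op 1: CLOSE 1-2: Q_total=8.00, C_total=8.00, V=1.00; Q1=5.00, Q2=3.00; dissipated=0.267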